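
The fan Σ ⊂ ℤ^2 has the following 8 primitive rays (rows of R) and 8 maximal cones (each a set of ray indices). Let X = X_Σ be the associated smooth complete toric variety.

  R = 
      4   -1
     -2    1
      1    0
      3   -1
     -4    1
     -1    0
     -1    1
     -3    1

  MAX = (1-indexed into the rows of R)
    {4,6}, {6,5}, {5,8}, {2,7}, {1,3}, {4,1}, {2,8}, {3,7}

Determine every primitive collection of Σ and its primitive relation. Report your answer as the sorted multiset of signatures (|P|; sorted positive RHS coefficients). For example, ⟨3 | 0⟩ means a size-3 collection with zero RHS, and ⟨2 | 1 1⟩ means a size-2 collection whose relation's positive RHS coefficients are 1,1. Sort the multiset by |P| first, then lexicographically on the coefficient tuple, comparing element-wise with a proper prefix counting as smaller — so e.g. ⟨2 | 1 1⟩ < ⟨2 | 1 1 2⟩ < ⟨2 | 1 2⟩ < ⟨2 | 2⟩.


20 collections generate NE(X_Σ); each relation:

  P={1,5}:  v_{1} + v_{5} = 0  ⇒ sig = ⟨2 | 0⟩
  P={3,6}:  v_{3} + v_{6} = 0  ⇒ sig = ⟨2 | 0⟩
  P={4,8}:  v_{4} + v_{8} = 0  ⇒ sig = ⟨2 | 0⟩
  P={1,6}:  v_{1} + v_{6} = v_{4}  ⇒ sig = ⟨2 | 1⟩
  P={1,8}:  v_{1} + v_{8} = v_{3}  ⇒ sig = ⟨2 | 1⟩
  P={2,3}:  v_{2} + v_{3} = v_{7}  ⇒ sig = ⟨2 | 1⟩
  P={2,4}:  v_{2} + v_{4} = v_{3}  ⇒ sig = ⟨2 | 1⟩
  P={2,6}:  v_{2} + v_{6} = v_{8}  ⇒ sig = ⟨2 | 1⟩
  P={3,4}:  v_{3} + v_{4} = v_{1}  ⇒ sig = ⟨2 | 1⟩
  P={3,5}:  v_{3} + v_{5} = v_{8}  ⇒ sig = ⟨2 | 1⟩
  P={3,8}:  v_{3} + v_{8} = v_{2}  ⇒ sig = ⟨2 | 1⟩
  P={4,5}:  v_{4} + v_{5} = v_{6}  ⇒ sig = ⟨2 | 1⟩
  P={6,7}:  v_{6} + v_{7} = v_{2}  ⇒ sig = ⟨2 | 1⟩
  P={6,8}:  v_{6} + v_{8} = v_{5}  ⇒ sig = ⟨2 | 1⟩
  P={5,7}:  v_{5} + v_{7} = v_{2} + v_{8}  ⇒ sig = ⟨2 | 1 1⟩
  P={1,2}:  v_{1} + v_{2} = 2·v_{3}  ⇒ sig = ⟨2 | 2⟩
  P={2,5}:  v_{2} + v_{5} = 2·v_{8}  ⇒ sig = ⟨2 | 2⟩
  P={4,7}:  v_{4} + v_{7} = 2·v_{3}  ⇒ sig = ⟨2 | 2⟩
  P={7,8}:  v_{7} + v_{8} = 2·v_{2}  ⇒ sig = ⟨2 | 2⟩
  P={1,7}:  v_{1} + v_{7} = 3·v_{3}  ⇒ sig = ⟨2 | 3⟩

Sorted signature multiset PRS(X):
    ⟨2 | 0⟩
    ⟨2 | 0⟩
    ⟨2 | 0⟩
    ⟨2 | 1⟩
    ⟨2 | 1⟩
    ⟨2 | 1⟩
    ⟨2 | 1⟩
    ⟨2 | 1⟩
    ⟨2 | 1⟩
    ⟨2 | 1⟩
    ⟨2 | 1⟩
    ⟨2 | 1⟩
    ⟨2 | 1⟩
    ⟨2 | 1⟩
    ⟨2 | 1 1⟩
    ⟨2 | 2⟩
    ⟨2 | 2⟩
    ⟨2 | 2⟩
    ⟨2 | 2⟩
    ⟨2 | 3⟩


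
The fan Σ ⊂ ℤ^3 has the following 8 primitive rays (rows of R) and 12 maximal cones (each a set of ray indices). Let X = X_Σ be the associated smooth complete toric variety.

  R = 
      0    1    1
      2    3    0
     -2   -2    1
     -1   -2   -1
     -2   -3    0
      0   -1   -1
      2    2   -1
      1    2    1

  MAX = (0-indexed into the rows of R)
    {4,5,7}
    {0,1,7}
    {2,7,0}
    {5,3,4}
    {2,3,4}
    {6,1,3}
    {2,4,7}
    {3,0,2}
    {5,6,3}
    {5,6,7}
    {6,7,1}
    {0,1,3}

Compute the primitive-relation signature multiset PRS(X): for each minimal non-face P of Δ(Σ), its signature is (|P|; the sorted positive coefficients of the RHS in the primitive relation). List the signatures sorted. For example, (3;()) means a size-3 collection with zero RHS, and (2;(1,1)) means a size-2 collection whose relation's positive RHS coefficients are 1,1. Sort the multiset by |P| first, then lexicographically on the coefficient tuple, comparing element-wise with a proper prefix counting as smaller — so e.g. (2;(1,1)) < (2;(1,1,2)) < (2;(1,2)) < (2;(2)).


Σ has 10 primitive collections:

  {0,5}:  v_{0} + v_{5} = 0  so sig = (2;())
  {1,4}:  v_{1} + v_{4} = 0  so sig = (2;())
  {2,6}:  v_{2} + v_{6} = 0  so sig = (2;())
  {3,7}:  v_{3} + v_{7} = 0  so sig = (2;())
  {0,4}:  v_{0} + v_{4} = v_{2}  so sig = (2;(1))
  {0,6}:  v_{0} + v_{6} = v_{1}  so sig = (2;(1))
  {1,2}:  v_{1} + v_{2} = v_{0}  so sig = (2;(1))
  {1,5}:  v_{1} + v_{5} = v_{6}  so sig = (2;(1))
  {2,5}:  v_{2} + v_{5} = v_{4}  so sig = (2;(1))
  {4,6}:  v_{4} + v_{6} = v_{5}  so sig = (2;(1))

Hence PRS(X_Σ) =
{ (2;()) ×4,  (2;(1)) ×6 }


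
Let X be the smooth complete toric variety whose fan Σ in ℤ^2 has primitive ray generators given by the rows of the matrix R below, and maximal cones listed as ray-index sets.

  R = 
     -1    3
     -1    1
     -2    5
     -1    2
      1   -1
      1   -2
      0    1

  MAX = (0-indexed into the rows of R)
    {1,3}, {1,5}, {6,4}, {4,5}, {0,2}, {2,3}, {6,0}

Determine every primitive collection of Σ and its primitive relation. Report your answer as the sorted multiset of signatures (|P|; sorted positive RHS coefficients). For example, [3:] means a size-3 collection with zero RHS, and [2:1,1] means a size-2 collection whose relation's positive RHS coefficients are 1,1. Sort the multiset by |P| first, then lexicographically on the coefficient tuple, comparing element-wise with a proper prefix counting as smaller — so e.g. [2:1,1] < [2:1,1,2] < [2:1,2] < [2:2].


Δ(Σ) — 7 vertices, 14 min non-faces:

  P={1,4}:  v_{1} + v_{4} = 0  ⟹  sig = [2:]
  P={3,5}:  v_{3} + v_{5} = 0  ⟹  sig = [2:]
  P={0,3}:  v_{0} + v_{3} = v_{2}  ⟹  sig = [2:1]
  P={0,5}:  v_{0} + v_{5} = v_{6}  ⟹  sig = [2:1]
  P={1,6}:  v_{1} + v_{6} = v_{3}  ⟹  sig = [2:1]
  P={2,5}:  v_{2} + v_{5} = v_{0}  ⟹  sig = [2:1]
  P={3,4}:  v_{3} + v_{4} = v_{6}  ⟹  sig = [2:1]
  P={3,6}:  v_{3} + v_{6} = v_{0}  ⟹  sig = [2:1]
  P={5,6}:  v_{5} + v_{6} = v_{4}  ⟹  sig = [2:1]
  P={2,4}:  v_{2} + v_{4} = v_{0} + v_{6}  ⟹  sig = [2:1,1]
  P={0,1}:  v_{0} + v_{1} = 2·v_{3}  ⟹  sig = [2:2]
  P={0,4}:  v_{0} + v_{4} = 2·v_{6}  ⟹  sig = [2:2]
  P={2,6}:  v_{2} + v_{6} = 2·v_{0}  ⟹  sig = [2:2]
  P={1,2}:  v_{1} + v_{2} = 3·v_{3}  ⟹  sig = [2:3]

Hence PRS(X_Σ) =
    |P|=2: 14 collections, coeffs (), (), (1), (1), (1), (1), (1), (1), (1), (1,1), (2), (2), (2), (3)


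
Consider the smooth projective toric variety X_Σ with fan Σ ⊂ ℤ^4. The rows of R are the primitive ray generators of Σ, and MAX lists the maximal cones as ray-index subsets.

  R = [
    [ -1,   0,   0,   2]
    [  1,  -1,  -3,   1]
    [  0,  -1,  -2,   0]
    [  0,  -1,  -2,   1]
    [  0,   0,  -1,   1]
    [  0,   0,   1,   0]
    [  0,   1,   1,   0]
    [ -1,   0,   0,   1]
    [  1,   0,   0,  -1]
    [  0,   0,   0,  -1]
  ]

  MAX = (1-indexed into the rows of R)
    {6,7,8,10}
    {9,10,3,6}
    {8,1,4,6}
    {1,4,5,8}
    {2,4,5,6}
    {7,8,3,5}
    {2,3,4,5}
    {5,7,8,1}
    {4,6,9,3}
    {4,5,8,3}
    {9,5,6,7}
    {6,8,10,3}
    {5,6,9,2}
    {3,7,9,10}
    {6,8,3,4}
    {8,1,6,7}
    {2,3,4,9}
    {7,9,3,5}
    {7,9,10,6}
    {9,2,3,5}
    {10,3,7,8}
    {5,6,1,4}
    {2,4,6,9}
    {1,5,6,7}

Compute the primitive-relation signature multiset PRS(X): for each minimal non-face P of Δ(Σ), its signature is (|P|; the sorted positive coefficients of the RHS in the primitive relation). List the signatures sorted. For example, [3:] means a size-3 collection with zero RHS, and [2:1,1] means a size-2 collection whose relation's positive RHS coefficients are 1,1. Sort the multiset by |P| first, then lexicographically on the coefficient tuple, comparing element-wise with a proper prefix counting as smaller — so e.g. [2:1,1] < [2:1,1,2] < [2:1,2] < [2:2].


|primitive collections| = 16. Relations:

  P = {8,9}:  v_{8} + v_{9} = 0 ; sig = [2:]
  P = {1,10}:  v_{1} + v_{10} = v_{8} ; sig = [2:1]
  P = {4,7}:  v_{4} + v_{7} = v_{5} ; sig = [2:1]
  P = {4,10}:  v_{4} + v_{10} = v_{3} ; sig = [2:1]
  P = {1,3}:  v_{1} + v_{3} = v_{4} + v_{8} ; sig = [2:1,1]
  P = {1,9}:  v_{1} + v_{9} = v_{5} + v_{6} ; sig = [2:1,1]
  P = {2,8}:  v_{2} + v_{8} = v_{4} + v_{5} ; sig = [2:1,1]
  P = {5,10}:  v_{5} + v_{10} = v_{3} + v_{7} ; sig = [2:1,1]
  P = {2,10}:  v_{2} + v_{10} = v_{3} + v_{5} + v_{9} ; sig = [2:1,1,1]
  P = {1,2}:  v_{1} + v_{2} = v_{4} + 2·v_{5} + v_{6} ; sig = [2:1,1,2]
  P = {2,7}:  v_{2} + v_{7} = 2·v_{5} + v_{9} ; sig = [2:1,2]
  P = {3,6,7}:  v_{3} + v_{6} + v_{7} = 0 ; sig = [3:]
  P = {3,5,6}:  v_{3} + v_{5} + v_{6} = v_{4} ; sig = [3:1]
  P = {4,5,9}:  v_{4} + v_{5} + v_{9} = v_{2} ; sig = [3:1]
  P = {5,6,8}:  v_{5} + v_{6} + v_{8} = v_{1} ; sig = [3:1]
  P = {2,3,6}:  v_{2} + v_{3} + v_{6} = 2·v_{4} + v_{9} ; sig = [3:1,2]

Hence PRS(X_Σ) =
    |P|=2: 11 collections, coeffs (), (1), (1), (1), (1,1), (1,1), (1,1), (1,1), (1,1,1), (1,1,2), (1,2)
    |P|=3: 5 collections, coeffs (), (1), (1), (1), (1,2)


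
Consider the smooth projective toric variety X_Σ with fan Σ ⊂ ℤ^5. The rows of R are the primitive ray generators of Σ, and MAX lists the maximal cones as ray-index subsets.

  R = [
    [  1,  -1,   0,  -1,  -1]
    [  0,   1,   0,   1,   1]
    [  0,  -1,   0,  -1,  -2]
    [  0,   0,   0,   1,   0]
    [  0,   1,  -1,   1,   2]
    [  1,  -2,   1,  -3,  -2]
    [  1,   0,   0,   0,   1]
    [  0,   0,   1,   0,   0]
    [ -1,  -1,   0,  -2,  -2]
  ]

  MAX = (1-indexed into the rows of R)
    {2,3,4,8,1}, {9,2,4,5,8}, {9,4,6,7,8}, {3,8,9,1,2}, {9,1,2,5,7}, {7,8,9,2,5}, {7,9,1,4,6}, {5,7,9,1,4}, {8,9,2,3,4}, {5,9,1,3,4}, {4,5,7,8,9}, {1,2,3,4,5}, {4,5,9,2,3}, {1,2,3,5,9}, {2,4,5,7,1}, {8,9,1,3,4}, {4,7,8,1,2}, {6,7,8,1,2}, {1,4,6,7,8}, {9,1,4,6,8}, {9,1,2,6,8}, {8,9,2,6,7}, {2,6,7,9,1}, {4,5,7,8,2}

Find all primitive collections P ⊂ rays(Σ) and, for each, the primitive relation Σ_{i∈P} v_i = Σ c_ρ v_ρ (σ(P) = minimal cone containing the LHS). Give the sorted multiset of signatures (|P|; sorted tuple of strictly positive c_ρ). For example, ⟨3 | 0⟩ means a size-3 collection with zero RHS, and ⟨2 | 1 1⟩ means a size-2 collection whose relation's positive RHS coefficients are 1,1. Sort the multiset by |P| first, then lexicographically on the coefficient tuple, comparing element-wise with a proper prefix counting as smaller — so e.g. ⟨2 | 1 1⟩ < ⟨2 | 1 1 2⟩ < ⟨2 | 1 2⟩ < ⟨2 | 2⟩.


9 minimal non-faces of Δ(Σ) (on 9 rays):

  P={3,7}:  v_{3} + v_{7} = v_{1} ; sig = ⟨2 | 1⟩
  P={3,6}:  v_{3} + v_{6} = 2·v_{1} + v_{8} + v_{9} ; sig = ⟨2 | 1 1 2⟩
  P={5,6}:  v_{5} + v_{6} = 2·v_{7} + v_{9} ; sig = ⟨2 | 1 2⟩
  P={3,5,8}:  v_{3} + v_{5} + v_{8} = 0 ; sig = ⟨3 | 0⟩
  P={1,5,8}:  v_{1} + v_{5} + v_{8} = v_{7} ; sig = ⟨3 | 1⟩
  P={2,4,6}:  v_{2} + v_{4} + v_{6} = v_{1} + v_{8} ; sig = ⟨3 | 1 1⟩
  P={2,4,7,9}:  v_{2} + v_{4} + v_{7} + v_{9} = 0 ; sig = ⟨4 | 0⟩
  P={1,2,4,9}:  v_{1} + v_{2} + v_{4} + v_{9} = v_{3} ; sig = ⟨4 | 1⟩
  P={1,7,8,9}:  v_{1} + v_{7} + v_{8} + v_{9} = v_{6} ; sig = ⟨4 | 1⟩

so the primitive-relation signature multiset is
    ⟨2 | 1⟩
    ⟨2 | 1 1 2⟩
    ⟨2 | 1 2⟩
    ⟨3 | 0⟩
    ⟨3 | 1⟩
    ⟨3 | 1 1⟩
    ⟨4 | 0⟩
    ⟨4 | 1⟩
    ⟨4 | 1⟩


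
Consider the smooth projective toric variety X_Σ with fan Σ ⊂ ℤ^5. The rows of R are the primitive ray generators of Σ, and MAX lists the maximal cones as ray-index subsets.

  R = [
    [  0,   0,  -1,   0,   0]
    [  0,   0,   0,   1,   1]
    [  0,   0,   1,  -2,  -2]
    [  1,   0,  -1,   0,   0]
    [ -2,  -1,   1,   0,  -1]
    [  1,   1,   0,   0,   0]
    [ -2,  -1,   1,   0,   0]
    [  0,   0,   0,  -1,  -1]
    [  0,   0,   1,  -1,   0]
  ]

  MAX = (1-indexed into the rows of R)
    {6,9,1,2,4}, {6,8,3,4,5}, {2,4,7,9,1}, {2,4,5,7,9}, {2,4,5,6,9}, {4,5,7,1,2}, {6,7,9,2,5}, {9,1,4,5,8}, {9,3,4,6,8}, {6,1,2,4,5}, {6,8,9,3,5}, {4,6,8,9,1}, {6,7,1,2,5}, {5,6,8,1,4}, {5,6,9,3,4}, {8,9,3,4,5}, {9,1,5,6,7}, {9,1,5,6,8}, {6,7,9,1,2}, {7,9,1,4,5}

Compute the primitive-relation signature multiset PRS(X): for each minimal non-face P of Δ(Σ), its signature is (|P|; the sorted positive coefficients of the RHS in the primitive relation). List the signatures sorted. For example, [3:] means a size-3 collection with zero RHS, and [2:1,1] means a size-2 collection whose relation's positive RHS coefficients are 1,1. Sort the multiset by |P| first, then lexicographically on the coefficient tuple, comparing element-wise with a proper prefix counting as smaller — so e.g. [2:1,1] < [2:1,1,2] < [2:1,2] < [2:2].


9 minimal non-faces of Δ(Σ) (on 9 rays):

  P = {2,8}:  v_{2} + v_{8} = 0 — sig = [2:]
  P = {3,7}:  v_{3} + v_{7} = v_{5} + v_{8} + v_{9} — sig = [2:1,1,1]
  P = {7,8}:  v_{7} + v_{8} = v_{1} + v_{5} + v_{9} — sig = [2:1,1,1]
  P = {2,3}:  v_{2} + v_{3} = v_{4} + v_{5} + v_{6} + v_{9} — sig = [2:1,1,1,1]
  P = {1,3}:  v_{1} + v_{3} = 2·v_{8} — sig = [2:2]
  P = {4,6,7}:  v_{4} + v_{6} + v_{7} = 0 — sig = [3:]
  P = {1,2,5,9}:  v_{1} + v_{2} + v_{5} + v_{9} = v_{7} — sig = [4:1]
  P = {1,4,5,6,9}:  v_{1} + v_{4} + v_{5} + v_{6} + v_{9} = v_{8} — sig = [5:1]
  P = {4,5,6,8,9}:  v_{4} + v_{5} + v_{6} + v_{8} + v_{9} = v_{3} — sig = [5:1]

Hence PRS(X_Σ) =
{ [2:],  [2:1,1,1] ×2,  [2:1,1,1,1],  [2:2],  [3:],  [4:1],  [5:1] ×2 }


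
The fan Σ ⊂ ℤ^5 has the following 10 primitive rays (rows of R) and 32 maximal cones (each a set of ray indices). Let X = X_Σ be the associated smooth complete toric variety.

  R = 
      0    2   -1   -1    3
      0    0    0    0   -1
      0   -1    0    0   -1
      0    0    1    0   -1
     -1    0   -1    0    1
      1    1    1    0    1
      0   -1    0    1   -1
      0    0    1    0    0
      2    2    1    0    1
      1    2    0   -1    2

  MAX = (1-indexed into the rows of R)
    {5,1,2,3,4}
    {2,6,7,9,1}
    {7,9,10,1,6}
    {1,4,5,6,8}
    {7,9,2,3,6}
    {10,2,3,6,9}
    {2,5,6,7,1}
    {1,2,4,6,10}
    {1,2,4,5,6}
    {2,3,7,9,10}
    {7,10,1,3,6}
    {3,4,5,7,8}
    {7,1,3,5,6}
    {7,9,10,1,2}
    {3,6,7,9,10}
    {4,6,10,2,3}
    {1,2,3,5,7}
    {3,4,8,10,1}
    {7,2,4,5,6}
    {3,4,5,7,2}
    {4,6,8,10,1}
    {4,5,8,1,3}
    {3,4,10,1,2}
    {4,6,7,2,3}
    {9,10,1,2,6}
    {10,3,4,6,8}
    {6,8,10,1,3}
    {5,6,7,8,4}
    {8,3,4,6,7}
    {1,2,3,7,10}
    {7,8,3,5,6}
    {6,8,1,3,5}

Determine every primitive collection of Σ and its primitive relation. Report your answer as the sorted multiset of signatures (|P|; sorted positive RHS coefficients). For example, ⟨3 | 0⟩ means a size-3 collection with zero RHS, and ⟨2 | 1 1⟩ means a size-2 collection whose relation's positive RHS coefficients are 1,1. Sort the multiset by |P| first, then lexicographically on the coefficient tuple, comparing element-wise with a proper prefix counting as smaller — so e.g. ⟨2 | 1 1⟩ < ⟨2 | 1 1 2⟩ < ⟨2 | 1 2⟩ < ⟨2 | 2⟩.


Δ(Σ) — 10 vertices, 15 min non-faces:

  • {2,8}:  v_{2} + v_{8} = v_{4}  so sig = ⟨2 | 1⟩
  • {5,10}:  v_{5} + v_{10} = v_{1}  so sig = ⟨2 | 1⟩
  • {5,9}:  v_{5} + v_{9} = v_{1} + v_{2} + v_{6} + v_{7}  so sig = ⟨2 | 1 1 1 1⟩
  • {8,9}:  v_{8} + v_{9} = v_{2} + 2·v_{6}  so sig = ⟨2 | 1 2⟩
  • {4,9}:  v_{4} + v_{9} = 2·v_{2} + 2·v_{6}  so sig = ⟨2 | 2 2⟩
  • {7,8,10}:  v_{7} + v_{8} + v_{10} = v_{6}  so sig = ⟨3 | 1⟩
  • {1,7,8}:  v_{1} + v_{7} + v_{8} = v_{5} + v_{6}  so sig = ⟨3 | 1 1⟩
  • {4,7,10}:  v_{4} + v_{7} + v_{10} = v_{2} + v_{6}  so sig = ⟨3 | 1 1⟩
  • {1,4,7}:  v_{1} + v_{4} + v_{7} = v_{2} + v_{5} + v_{6}  so sig = ⟨3 | 1 1 1⟩
  • {1,3,9}:  v_{1} + v_{3} + v_{9} = v_{7} + 2·v_{10}  so sig = ⟨3 | 1 2⟩
  • {2,3,5,6}:  v_{2} + v_{3} + v_{5} + v_{6} = 0  so sig = ⟨4 | 0⟩
  • {1,2,3,6}:  v_{1} + v_{2} + v_{3} + v_{6} = v_{10}  so sig = ⟨4 | 1⟩
  • {2,6,7,10}:  v_{2} + v_{6} + v_{7} + v_{10} = v_{9}  so sig = ⟨4 | 1⟩
  • {3,4,5,6}:  v_{3} + v_{4} + v_{5} + v_{6} = v_{8}  so sig = ⟨4 | 1⟩
  • {1,3,4,6}:  v_{1} + v_{3} + v_{4} + v_{6} = v_{8} + v_{10}  so sig = ⟨4 | 1 1⟩

Sorted signature multiset PRS(X):
[⟨2 | 1⟩, ⟨2 | 1⟩, ⟨2 | 1 1 1 1⟩, ⟨2 | 1 2⟩, ⟨2 | 2 2⟩, ⟨3 | 1⟩, ⟨3 | 1 1⟩, ⟨3 | 1 1⟩, ⟨3 | 1 1 1⟩, ⟨3 | 1 2⟩, ⟨4 | 0⟩, ⟨4 | 1⟩, ⟨4 | 1⟩, ⟨4 | 1⟩, ⟨4 | 1 1⟩]


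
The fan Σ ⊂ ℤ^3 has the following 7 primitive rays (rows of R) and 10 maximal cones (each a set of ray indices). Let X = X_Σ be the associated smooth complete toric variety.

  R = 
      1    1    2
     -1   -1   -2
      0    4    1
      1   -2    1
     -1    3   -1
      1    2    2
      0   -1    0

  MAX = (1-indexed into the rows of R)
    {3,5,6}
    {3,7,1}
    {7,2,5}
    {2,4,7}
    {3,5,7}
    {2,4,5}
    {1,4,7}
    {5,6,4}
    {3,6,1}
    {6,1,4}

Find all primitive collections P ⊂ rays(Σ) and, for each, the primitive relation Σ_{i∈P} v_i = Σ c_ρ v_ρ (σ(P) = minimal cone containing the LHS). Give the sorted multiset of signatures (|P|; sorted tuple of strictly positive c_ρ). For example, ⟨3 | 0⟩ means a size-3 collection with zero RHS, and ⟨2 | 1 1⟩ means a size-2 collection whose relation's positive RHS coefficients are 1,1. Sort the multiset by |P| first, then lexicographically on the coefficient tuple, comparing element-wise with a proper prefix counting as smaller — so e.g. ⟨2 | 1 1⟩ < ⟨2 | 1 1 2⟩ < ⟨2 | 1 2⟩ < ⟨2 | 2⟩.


Δ(Σ) — 7 vertices, 7 min non-faces:

  {1,2}:  v_{1} + v_{2} = 0 — sig = ⟨2 | 0⟩
  {1,5}:  v_{1} + v_{5} = v_{3} — sig = ⟨2 | 1⟩
  {2,3}:  v_{2} + v_{3} = v_{5} — sig = ⟨2 | 1⟩
  {3,4}:  v_{3} + v_{4} = v_{6} — sig = ⟨2 | 1⟩
  {6,7}:  v_{6} + v_{7} = v_{1} — sig = ⟨2 | 1⟩
  {2,6}:  v_{2} + v_{6} = v_{4} + v_{5} — sig = ⟨2 | 1 1⟩
  {4,5,7}:  v_{4} + v_{5} + v_{7} = 0 — sig = ⟨3 | 0⟩

Hence PRS(X_Σ) =
{ ⟨2 | 0⟩,  ⟨2 | 1⟩ ×4,  ⟨2 | 1 1⟩,  ⟨3 | 0⟩ }


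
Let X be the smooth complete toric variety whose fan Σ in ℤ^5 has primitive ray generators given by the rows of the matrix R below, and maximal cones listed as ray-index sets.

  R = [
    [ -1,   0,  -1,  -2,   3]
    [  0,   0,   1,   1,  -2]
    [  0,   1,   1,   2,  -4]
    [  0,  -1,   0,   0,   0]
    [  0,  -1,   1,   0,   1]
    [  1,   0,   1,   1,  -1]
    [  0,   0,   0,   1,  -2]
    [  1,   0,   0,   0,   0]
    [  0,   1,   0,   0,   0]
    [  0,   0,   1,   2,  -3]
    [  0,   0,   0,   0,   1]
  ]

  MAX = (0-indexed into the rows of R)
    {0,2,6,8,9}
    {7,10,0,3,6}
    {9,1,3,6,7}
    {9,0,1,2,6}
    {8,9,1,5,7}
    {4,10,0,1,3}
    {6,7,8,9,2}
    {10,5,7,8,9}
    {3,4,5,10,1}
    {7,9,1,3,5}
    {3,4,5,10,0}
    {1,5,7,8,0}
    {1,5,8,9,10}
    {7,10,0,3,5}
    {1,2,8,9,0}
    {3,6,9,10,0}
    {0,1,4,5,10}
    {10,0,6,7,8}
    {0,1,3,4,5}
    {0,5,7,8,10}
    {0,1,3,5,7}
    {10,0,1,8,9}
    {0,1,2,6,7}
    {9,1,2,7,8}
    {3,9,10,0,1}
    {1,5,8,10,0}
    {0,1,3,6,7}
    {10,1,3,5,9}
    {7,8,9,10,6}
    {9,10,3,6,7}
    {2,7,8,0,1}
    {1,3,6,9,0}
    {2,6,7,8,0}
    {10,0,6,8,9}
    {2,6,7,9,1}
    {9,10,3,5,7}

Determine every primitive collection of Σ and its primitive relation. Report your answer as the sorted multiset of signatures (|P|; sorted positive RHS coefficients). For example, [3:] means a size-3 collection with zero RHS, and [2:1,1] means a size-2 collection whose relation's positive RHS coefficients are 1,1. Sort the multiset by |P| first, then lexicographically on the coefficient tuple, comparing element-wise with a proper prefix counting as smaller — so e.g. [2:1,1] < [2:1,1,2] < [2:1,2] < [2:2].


16 minimal non-faces of Δ(Σ) (on 11 rays):

  P = {3,8}:  v_{3} + v_{8} = 0 — sig = [2:]
  P = {2,3}:  v_{2} + v_{3} = v_{1} + v_{6} — sig = [2:1,1]
  P = {2,10}:  v_{2} + v_{10} = v_{8} + v_{9} — sig = [2:1,1]
  P = {5,6}:  v_{5} + v_{6} = v_{7} + v_{9} — sig = [2:1,1]
  P = {4,6}:  v_{4} + v_{6} = v_{1} + v_{3} + v_{10} — sig = [2:1,1,1]
  P = {2,5}:  v_{2} + v_{5} = v_{1} + v_{7} + v_{8} + v_{9} — sig = [2:1,1,1,1]
  P = {4,8}:  v_{4} + v_{8} = v_{0} + v_{1} + v_{5} + v_{10} — sig = [2:1,1,1,1]
  P = {4,7}:  v_{4} + v_{7} = v_{0} + v_{3} + 2·v_{5} — sig = [2:1,1,2]
  P = {2,4}:  v_{2} + v_{4} = 2·v_{1} + v_{10} — sig = [2:1,2]
  P = {4,9}:  v_{4} + v_{9} = 2·v_{1} + v_{3} + 2·v_{10} — sig = [2:1,2,2]
  P = {0,7,9}:  v_{0} + v_{7} + v_{9} = 0 — sig = [3:]
  P = {1,6,8}:  v_{1} + v_{6} + v_{8} = v_{2} — sig = [3:1]
  P = {1,6,10}:  v_{1} + v_{6} + v_{10} = v_{9} — sig = [3:1]
  P = {1,7,10}:  v_{1} + v_{7} + v_{10} = v_{5} — sig = [3:1]
  P = {0,5,9}:  v_{0} + v_{5} + v_{9} = v_{1} + v_{10} — sig = [3:1,1]
  P = {0,1,3,5,10}:  v_{0} + v_{1} + v_{3} + v_{5} + v_{10} = v_{4} — sig = [5:1]

Hence PRS(X_Σ) =
[[2:], [2:1,1], [2:1,1], [2:1,1], [2:1,1,1], [2:1,1,1,1], [2:1,1,1,1], [2:1,1,2], [2:1,2], [2:1,2,2], [3:], [3:1], [3:1], [3:1], [3:1,1], [5:1]]


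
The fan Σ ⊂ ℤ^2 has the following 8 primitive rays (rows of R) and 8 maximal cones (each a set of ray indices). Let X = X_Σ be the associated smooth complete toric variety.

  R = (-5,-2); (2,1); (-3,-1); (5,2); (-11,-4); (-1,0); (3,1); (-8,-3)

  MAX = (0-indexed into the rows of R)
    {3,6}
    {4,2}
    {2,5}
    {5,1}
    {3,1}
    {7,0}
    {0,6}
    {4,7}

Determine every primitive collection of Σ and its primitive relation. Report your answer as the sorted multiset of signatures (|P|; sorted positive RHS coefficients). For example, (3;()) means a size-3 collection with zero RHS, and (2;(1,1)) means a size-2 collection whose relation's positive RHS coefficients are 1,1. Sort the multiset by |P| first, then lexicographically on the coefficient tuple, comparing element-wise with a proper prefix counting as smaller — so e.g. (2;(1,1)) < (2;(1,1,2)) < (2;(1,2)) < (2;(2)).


20 collections generate NE(X_Σ); each relation:

  {0,3}:  v_{0} + v_{3} = 0  →  sig = (2;())
  {2,6}:  v_{2} + v_{6} = 0  →  sig = (2;())
  {0,1}:  v_{0} + v_{1} = v_{2}  →  sig = (2;(1))
  {0,2}:  v_{0} + v_{2} = v_{7}  →  sig = (2;(1))
  {1,2}:  v_{1} + v_{2} = v_{5}  →  sig = (2;(1))
  {1,6}:  v_{1} + v_{6} = v_{3}  →  sig = (2;(1))
  {2,3}:  v_{2} + v_{3} = v_{1}  →  sig = (2;(1))
  {2,7}:  v_{2} + v_{7} = v_{4}  →  sig = (2;(1))
  {3,7}:  v_{3} + v_{7} = v_{2}  →  sig = (2;(1))
  {4,6}:  v_{4} + v_{6} = v_{7}  →  sig = (2;(1))
  {5,6}:  v_{5} + v_{6} = v_{1}  →  sig = (2;(1))
  {6,7}:  v_{6} + v_{7} = v_{0}  →  sig = (2;(1))
  {0,4}:  v_{0} + v_{4} = 2·v_{7}  →  sig = (2;(2))
  {0,5}:  v_{0} + v_{5} = 2·v_{2}  →  sig = (2;(2))
  {1,7}:  v_{1} + v_{7} = 2·v_{2}  →  sig = (2;(2))
  {3,4}:  v_{3} + v_{4} = 2·v_{2}  →  sig = (2;(2))
  {3,5}:  v_{3} + v_{5} = 2·v_{1}  →  sig = (2;(2))
  {1,4}:  v_{1} + v_{4} = 3·v_{2}  →  sig = (2;(3))
  {5,7}:  v_{5} + v_{7} = 3·v_{2}  →  sig = (2;(3))
  {4,5}:  v_{4} + v_{5} = 4·v_{2}  →  sig = (2;(4))

Signatures (|P|; sorted positive RHS coefficients), sorted:
{ (2;()) ×2,  (2;(1)) ×10,  (2;(2)) ×5,  (2;(3)) ×2,  (2;(4)) }


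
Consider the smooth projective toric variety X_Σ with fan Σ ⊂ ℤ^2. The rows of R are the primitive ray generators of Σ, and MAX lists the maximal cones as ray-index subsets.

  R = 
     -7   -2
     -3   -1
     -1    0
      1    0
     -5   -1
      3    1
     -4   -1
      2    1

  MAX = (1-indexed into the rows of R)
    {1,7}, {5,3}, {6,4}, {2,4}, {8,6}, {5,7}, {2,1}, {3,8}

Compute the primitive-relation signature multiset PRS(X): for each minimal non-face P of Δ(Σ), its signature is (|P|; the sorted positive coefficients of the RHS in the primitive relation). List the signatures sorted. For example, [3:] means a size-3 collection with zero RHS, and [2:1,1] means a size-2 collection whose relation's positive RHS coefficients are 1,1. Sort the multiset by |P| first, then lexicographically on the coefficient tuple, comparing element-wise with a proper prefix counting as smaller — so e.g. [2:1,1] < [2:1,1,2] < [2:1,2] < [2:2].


20 minimal non-faces of Δ(Σ) (on 8 rays):

  P = {2,6}:  v_{2} + v_{6} = 0 — sig = [2:]
  P = {3,4}:  v_{3} + v_{4} = 0 — sig = [2:]
  P = {1,6}:  v_{1} + v_{6} = v_{7} — sig = [2:1]
  P = {1,8}:  v_{1} + v_{8} = v_{5} — sig = [2:1]
  P = {2,3}:  v_{2} + v_{3} = v_{7} — sig = [2:1]
  P = {2,7}:  v_{2} + v_{7} = v_{1} — sig = [2:1]
  P = {2,8}:  v_{2} + v_{8} = v_{3} — sig = [2:1]
  P = {3,6}:  v_{3} + v_{6} = v_{8} — sig = [2:1]
  P = {3,7}:  v_{3} + v_{7} = v_{5} — sig = [2:1]
  P = {4,5}:  v_{4} + v_{5} = v_{7} — sig = [2:1]
  P = {4,7}:  v_{4} + v_{7} = v_{2} — sig = [2:1]
  P = {4,8}:  v_{4} + v_{8} = v_{6} — sig = [2:1]
  P = {6,7}:  v_{6} + v_{7} = v_{3} — sig = [2:1]
  P = {1,3}:  v_{1} + v_{3} = 2·v_{7} — sig = [2:2]
  P = {1,4}:  v_{1} + v_{4} = 2·v_{2} — sig = [2:2]
  P = {2,5}:  v_{2} + v_{5} = 2·v_{7} — sig = [2:2]
  P = {5,6}:  v_{5} + v_{6} = 2·v_{3} — sig = [2:2]
  P = {7,8}:  v_{7} + v_{8} = 2·v_{3} — sig = [2:2]
  P = {1,5}:  v_{1} + v_{5} = 3·v_{7} — sig = [2:3]
  P = {5,8}:  v_{5} + v_{8} = 3·v_{3} — sig = [2:3]

Sorted signature multiset PRS(X):
    [2:]
    [2:]
    [2:1]
    [2:1]
    [2:1]
    [2:1]
    [2:1]
    [2:1]
    [2:1]
    [2:1]
    [2:1]
    [2:1]
    [2:1]
    [2:2]
    [2:2]
    [2:2]
    [2:2]
    [2:2]
    [2:3]
    [2:3]


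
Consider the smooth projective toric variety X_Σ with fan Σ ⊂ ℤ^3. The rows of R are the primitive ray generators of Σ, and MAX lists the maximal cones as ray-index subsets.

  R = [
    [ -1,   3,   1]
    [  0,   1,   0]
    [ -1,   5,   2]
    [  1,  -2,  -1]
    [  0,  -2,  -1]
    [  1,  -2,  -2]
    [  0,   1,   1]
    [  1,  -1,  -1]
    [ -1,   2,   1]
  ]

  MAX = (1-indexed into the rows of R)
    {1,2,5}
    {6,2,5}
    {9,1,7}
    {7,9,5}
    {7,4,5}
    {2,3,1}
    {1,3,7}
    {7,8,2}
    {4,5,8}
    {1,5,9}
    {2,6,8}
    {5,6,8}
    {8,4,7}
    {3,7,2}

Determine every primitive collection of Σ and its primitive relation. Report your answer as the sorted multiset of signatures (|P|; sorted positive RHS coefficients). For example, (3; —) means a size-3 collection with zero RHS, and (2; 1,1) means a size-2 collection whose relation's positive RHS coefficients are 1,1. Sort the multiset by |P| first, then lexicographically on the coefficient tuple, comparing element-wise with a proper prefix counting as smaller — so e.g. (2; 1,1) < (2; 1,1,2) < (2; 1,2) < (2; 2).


20 collections generate NE(X_Σ); each relation:

  P={4,9}:  v_{4} + v_{9} = 0  →  sig = (2; —)
  P={1,4}:  v_{1} + v_{4} = v_{2}  →  sig = (2; 1)
  P={2,4}:  v_{2} + v_{4} = v_{8}  →  sig = (2; 1)
  P={2,9}:  v_{2} + v_{9} = v_{1}  →  sig = (2; 1)
  P={3,5}:  v_{3} + v_{5} = v_{1}  →  sig = (2; 1)
  P={6,7}:  v_{6} + v_{7} = v_{8}  →  sig = (2; 1)
  P={8,9}:  v_{8} + v_{9} = v_{2}  →  sig = (2; 1)
  P={3,4}:  v_{3} + v_{4} = 2·v_{2} + v_{7}  →  sig = (2; 1,2)
  P={3,9}:  v_{3} + v_{9} = 2·v_{1} + v_{7}  →  sig = (2; 1,2)
  P={4,6}:  v_{4} + v_{6} = v_{5} + 2·v_{8}  →  sig = (2; 1,2)
  P={6,9}:  v_{6} + v_{9} = 2·v_{2} + v_{5}  →  sig = (2; 1,2)
  P={1,6}:  v_{1} + v_{6} = 3·v_{2} + v_{5}  →  sig = (2; 1,3)
  P={3,8}:  v_{3} + v_{8} = 3·v_{2} + v_{7}  →  sig = (2; 1,3)
  P={1,8}:  v_{1} + v_{8} = 2·v_{2}  →  sig = (2; 2)
  P={3,6}:  v_{3} + v_{6} = 3·v_{2}  →  sig = (2; 3)
  P={2,5,7}:  v_{2} + v_{5} + v_{7} = 0  →  sig = (3; —)
  P={1,2,7}:  v_{1} + v_{2} + v_{7} = v_{3}  →  sig = (3; 1)
  P={1,5,7}:  v_{1} + v_{5} + v_{7} = v_{9}  →  sig = (3; 1)
  P={2,5,8}:  v_{2} + v_{5} + v_{8} = v_{6}  →  sig = (3; 1)
  P={5,7,8}:  v_{5} + v_{7} + v_{8} = v_{4}  →  sig = (3; 1)

so the primitive-relation signature multiset is
    |P|=2: 15 collections, coeffs (), (1), (1), (1), (1), (1), (1), (1,2), (1,2), (1,2), (1,2), (1,3), (1,3), (2), (3)
    |P|=3: 5 collections, coeffs (), (1), (1), (1), (1)


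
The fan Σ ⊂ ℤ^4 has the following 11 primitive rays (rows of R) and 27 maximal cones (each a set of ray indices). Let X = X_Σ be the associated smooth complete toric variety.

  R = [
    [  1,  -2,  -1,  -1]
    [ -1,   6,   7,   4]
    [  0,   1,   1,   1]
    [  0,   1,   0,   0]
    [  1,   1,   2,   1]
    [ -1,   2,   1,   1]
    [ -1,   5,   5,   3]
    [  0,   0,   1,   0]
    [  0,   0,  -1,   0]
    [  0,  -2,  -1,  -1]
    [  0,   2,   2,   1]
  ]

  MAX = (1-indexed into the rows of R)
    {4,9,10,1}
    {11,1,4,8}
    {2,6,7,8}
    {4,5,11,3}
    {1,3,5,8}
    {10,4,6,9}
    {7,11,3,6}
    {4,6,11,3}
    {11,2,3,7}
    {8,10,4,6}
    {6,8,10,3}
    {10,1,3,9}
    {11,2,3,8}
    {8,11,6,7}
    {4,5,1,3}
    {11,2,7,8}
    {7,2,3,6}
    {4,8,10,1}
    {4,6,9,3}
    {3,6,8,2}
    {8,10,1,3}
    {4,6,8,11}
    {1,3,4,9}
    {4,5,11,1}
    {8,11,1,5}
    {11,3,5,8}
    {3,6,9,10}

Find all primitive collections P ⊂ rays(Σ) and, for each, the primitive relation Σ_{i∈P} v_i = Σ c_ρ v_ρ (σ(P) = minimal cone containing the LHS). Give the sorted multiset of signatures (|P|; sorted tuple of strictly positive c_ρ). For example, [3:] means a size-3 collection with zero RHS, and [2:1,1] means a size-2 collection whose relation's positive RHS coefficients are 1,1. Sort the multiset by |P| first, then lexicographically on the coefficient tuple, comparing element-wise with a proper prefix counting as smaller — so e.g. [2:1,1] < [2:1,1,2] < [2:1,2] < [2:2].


The 24 primitive collections of Σ (r=11, n=4):

  • {1,6}:  v_{1} + v_{6} = 0  ⟹  sig = [2:]
  • {8,9}:  v_{8} + v_{9} = 0  ⟹  sig = [2:]
  • {10,11}:  v_{10} + v_{11} = v_{8}  ⟹  sig = [2:1]
  • {2,4}:  v_{2} + v_{4} = v_{7} + v_{11}  ⟹  sig = [2:1,1]
  • {2,9}:  v_{2} + v_{9} = v_{3} + v_{7}  ⟹  sig = [2:1,1]
  • {5,6}:  v_{5} + v_{6} = v_{3} + v_{11}  ⟹  sig = [2:1,1]
  • {9,11}:  v_{9} + v_{11} = v_{3} + v_{4}  ⟹  sig = [2:1,1]
  • {1,7}:  v_{1} + v_{7} = v_{3} + v_{8} + v_{11}  ⟹  sig = [2:1,1,1]
  • {5,10}:  v_{5} + v_{10} = v_{1} + v_{3} + v_{8}  ⟹  sig = [2:1,1,1]
  • {7,9}:  v_{7} + v_{9} = v_{3} + v_{6} + v_{11}  ⟹  sig = [2:1,1,1]
  • {5,9}:  v_{5} + v_{9} = v_{1} + 2·v_{3} + v_{4}  ⟹  sig = [2:1,1,2]
  • {7,10}:  v_{7} + v_{10} = v_{3} + v_{6} + 2·v_{8}  ⟹  sig = [2:1,1,2]
  • {4,7}:  v_{4} + v_{7} = v_{6} + 2·v_{11}  ⟹  sig = [2:1,2]
  • {1,2}:  v_{1} + v_{2} = 2·v_{3} + 2·v_{8} + v_{11}  ⟹  sig = [2:1,2,2]
  • {5,7}:  v_{5} + v_{7} = 2·v_{3} + v_{8} + 2·v_{11}  ⟹  sig = [2:1,2,2]
  • {2,10}:  v_{2} + v_{10} = 2·v_{3} + v_{6} + 3·v_{8}  ⟹  sig = [2:1,2,3]
  • {2,5}:  v_{2} + v_{5} = 3·v_{3} + 2·v_{8} + 2·v_{11}  ⟹  sig = [2:2,2,3]
  • {3,4,10}:  v_{3} + v_{4} + v_{10} = 0  ⟹  sig = [3:]
  • {1,3,11}:  v_{1} + v_{3} + v_{11} = v_{5}  ⟹  sig = [3:1]
  • {3,4,8}:  v_{3} + v_{4} + v_{8} = v_{11}  ⟹  sig = [3:1]
  • {3,7,8}:  v_{3} + v_{7} + v_{8} = v_{2}  ⟹  sig = [3:1]
  • {4,5,8}:  v_{4} + v_{5} + v_{8} = v_{1} + 2·v_{11}  ⟹  sig = [3:1,2]
  • {2,6,11}:  v_{2} + v_{6} + v_{11} = 2·v_{7}  ⟹  sig = [3:2]
  • {3,6,8,11}:  v_{3} + v_{6} + v_{8} + v_{11} = v_{7}  ⟹  sig = [4:1]

Signatures (|P|; sorted positive RHS coefficients), sorted:
    |P|=2: 17 collections, coeffs (), (), (1), (1,1), (1,1), (1,1), (1,1), (1,1,1), (1,1,1), (1,1,1), (1,1,2), (1,1,2), (1,2), (1,2,2), (1,2,2), (1,2,3), (2,2,3)
    |P|=3: 6 collections, coeffs (), (1), (1), (1), (1,2), (2)
    |P|=4: 1 collection, coeffs (1)


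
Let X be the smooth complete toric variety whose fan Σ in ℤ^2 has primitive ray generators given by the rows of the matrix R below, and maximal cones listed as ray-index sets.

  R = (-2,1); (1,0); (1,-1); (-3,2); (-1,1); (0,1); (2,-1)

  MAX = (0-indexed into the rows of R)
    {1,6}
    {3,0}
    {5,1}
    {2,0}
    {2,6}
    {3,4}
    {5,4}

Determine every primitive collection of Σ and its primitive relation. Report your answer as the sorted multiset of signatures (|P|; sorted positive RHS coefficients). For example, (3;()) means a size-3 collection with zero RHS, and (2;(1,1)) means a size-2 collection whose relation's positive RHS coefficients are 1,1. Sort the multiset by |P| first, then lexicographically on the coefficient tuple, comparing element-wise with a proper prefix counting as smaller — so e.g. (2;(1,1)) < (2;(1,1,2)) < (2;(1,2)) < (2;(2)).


Primitive collections (14):

  • {0,6}:  v_{0} + v_{6} = 0 ; sig = (2;())
  • {2,4}:  v_{2} + v_{4} = 0 ; sig = (2;())
  • {0,1}:  v_{0} + v_{1} = v_{4} ; sig = (2;(1))
  • {0,4}:  v_{0} + v_{4} = v_{3} ; sig = (2;(1))
  • {1,2}:  v_{1} + v_{2} = v_{6} ; sig = (2;(1))
  • {1,4}:  v_{1} + v_{4} = v_{5} ; sig = (2;(1))
  • {2,3}:  v_{2} + v_{3} = v_{0} ; sig = (2;(1))
  • {2,5}:  v_{2} + v_{5} = v_{1} ; sig = (2;(1))
  • {3,6}:  v_{3} + v_{6} = v_{4} ; sig = (2;(1))
  • {4,6}:  v_{4} + v_{6} = v_{1} ; sig = (2;(1))
  • {0,5}:  v_{0} + v_{5} = 2·v_{4} ; sig = (2;(2))
  • {1,3}:  v_{1} + v_{3} = 2·v_{4} ; sig = (2;(2))
  • {5,6}:  v_{5} + v_{6} = 2·v_{1} ; sig = (2;(2))
  • {3,5}:  v_{3} + v_{5} = 3·v_{4} ; sig = (2;(3))

Sorted signature multiset PRS(X):
    (2;())
    (2;())
    (2;(1))
    (2;(1))
    (2;(1))
    (2;(1))
    (2;(1))
    (2;(1))
    (2;(1))
    (2;(1))
    (2;(2))
    (2;(2))
    (2;(2))
    (2;(3))


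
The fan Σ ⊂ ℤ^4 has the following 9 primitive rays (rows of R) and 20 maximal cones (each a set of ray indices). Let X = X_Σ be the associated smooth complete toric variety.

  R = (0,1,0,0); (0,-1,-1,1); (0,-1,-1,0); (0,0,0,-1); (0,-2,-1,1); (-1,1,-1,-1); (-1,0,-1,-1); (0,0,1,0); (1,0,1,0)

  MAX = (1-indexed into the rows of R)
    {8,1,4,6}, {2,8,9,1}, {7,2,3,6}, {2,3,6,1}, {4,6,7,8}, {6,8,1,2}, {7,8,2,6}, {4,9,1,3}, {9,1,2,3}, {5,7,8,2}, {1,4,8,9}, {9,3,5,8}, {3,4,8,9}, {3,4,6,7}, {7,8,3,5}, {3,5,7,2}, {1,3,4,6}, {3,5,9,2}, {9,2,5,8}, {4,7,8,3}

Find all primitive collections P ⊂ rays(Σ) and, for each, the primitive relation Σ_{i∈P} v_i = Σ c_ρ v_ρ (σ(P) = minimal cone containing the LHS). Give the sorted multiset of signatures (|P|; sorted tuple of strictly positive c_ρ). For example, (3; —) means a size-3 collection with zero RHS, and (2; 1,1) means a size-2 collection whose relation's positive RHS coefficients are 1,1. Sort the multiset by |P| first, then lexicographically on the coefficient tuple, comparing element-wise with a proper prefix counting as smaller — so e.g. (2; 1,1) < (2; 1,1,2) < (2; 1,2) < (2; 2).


Σ has 10 primitive collections:

  {1,5}:  v_{1} + v_{5} = v_{2}  ⟹  sig = (2; 1)
  {1,7}:  v_{1} + v_{7} = v_{6}  ⟹  sig = (2; 1)
  {2,4}:  v_{2} + v_{4} = v_{3}  ⟹  sig = (2; 1)
  {7,9}:  v_{7} + v_{9} = v_{4}  ⟹  sig = (2; 1)
  {5,6}:  v_{5} + v_{6} = v_{2} + v_{7}  ⟹  sig = (2; 1,1)
  {6,9}:  v_{6} + v_{9} = v_{1} + v_{4}  ⟹  sig = (2; 1,1)
  {4,5}:  v_{4} + v_{5} = 2·v_{3} + v_{8}  ⟹  sig = (2; 1,2)
  {1,3,8}:  v_{1} + v_{3} + v_{8} = 0  ⟹  sig = (3; —)
  {2,3,8}:  v_{2} + v_{3} + v_{8} = v_{5}  ⟹  sig = (3; 1)
  {3,6,8}:  v_{3} + v_{6} + v_{8} = v_{7}  ⟹  sig = (3; 1)

so the primitive-relation signature multiset is
    (2; 1)
    (2; 1)
    (2; 1)
    (2; 1)
    (2; 1,1)
    (2; 1,1)
    (2; 1,2)
    (3; —)
    (3; 1)
    (3; 1)


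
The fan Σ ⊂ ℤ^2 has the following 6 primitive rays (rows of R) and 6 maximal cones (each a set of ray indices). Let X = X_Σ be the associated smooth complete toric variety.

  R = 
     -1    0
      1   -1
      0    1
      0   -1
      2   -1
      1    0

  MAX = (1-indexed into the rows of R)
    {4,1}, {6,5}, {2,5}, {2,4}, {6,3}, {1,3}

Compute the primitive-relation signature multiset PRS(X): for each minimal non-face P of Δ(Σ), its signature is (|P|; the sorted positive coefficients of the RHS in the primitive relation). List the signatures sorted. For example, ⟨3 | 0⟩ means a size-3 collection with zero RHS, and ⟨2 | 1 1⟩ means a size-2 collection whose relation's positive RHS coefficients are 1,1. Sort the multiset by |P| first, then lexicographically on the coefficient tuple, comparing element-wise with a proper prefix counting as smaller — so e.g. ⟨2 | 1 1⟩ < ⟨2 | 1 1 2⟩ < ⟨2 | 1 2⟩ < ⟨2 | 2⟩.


The 9 primitive collections of Σ (r=6, n=2):

  P={1,6}:  v_{1} + v_{6} = 0 ; sig = ⟨2 | 0⟩
  P={3,4}:  v_{3} + v_{4} = 0 ; sig = ⟨2 | 0⟩
  P={1,2}:  v_{1} + v_{2} = v_{4} ; sig = ⟨2 | 1⟩
  P={1,5}:  v_{1} + v_{5} = v_{2} ; sig = ⟨2 | 1⟩
  P={2,3}:  v_{2} + v_{3} = v_{6} ; sig = ⟨2 | 1⟩
  P={2,6}:  v_{2} + v_{6} = v_{5} ; sig = ⟨2 | 1⟩
  P={4,6}:  v_{4} + v_{6} = v_{2} ; sig = ⟨2 | 1⟩
  P={3,5}:  v_{3} + v_{5} = 2·v_{6} ; sig = ⟨2 | 2⟩
  P={4,5}:  v_{4} + v_{5} = 2·v_{2} ; sig = ⟨2 | 2⟩

Signatures (|P|; sorted positive RHS coefficients), sorted:
{ ⟨2 | 0⟩ ×2,  ⟨2 | 1⟩ ×5,  ⟨2 | 2⟩ ×2 }


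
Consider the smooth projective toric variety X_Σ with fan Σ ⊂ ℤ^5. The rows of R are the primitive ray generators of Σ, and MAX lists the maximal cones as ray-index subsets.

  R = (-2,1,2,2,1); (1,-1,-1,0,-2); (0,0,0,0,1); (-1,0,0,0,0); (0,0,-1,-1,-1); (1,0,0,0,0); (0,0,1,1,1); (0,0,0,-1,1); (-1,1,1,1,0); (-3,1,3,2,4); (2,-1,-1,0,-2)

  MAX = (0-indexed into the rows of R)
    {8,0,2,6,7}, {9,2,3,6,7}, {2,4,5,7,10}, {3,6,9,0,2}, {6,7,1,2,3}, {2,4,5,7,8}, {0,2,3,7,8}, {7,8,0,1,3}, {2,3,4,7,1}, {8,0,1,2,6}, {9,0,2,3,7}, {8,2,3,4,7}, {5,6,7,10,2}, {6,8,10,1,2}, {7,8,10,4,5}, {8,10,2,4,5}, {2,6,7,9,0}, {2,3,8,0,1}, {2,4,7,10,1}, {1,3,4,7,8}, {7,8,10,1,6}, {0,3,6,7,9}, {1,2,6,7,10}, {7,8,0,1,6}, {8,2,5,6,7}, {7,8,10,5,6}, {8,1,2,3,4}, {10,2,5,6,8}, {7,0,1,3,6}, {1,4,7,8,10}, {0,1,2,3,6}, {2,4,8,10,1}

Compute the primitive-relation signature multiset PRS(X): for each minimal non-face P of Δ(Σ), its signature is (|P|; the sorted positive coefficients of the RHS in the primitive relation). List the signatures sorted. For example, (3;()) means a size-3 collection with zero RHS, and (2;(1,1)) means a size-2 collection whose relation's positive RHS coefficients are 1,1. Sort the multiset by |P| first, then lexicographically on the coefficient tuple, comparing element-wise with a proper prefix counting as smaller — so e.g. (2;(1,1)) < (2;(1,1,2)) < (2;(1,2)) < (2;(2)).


Σ has 17 primitive collections:

  • {3,5}:  v_{3} + v_{5} = 0  ⟹  sig = (2;())
  • {4,6}:  v_{4} + v_{6} = 0  ⟹  sig = (2;())
  • {1,5}:  v_{1} + v_{5} = v_{10}  ⟹  sig = (2;(1))
  • {3,10}:  v_{3} + v_{10} = v_{1}  ⟹  sig = (2;(1))
  • {0,4}:  v_{0} + v_{4} = v_{3} + v_{8}  ⟹  sig = (2;(1,1))
  • {0,5}:  v_{0} + v_{5} = v_{6} + v_{8}  ⟹  sig = (2;(1,1))
  • {0,10}:  v_{0} + v_{10} = v_{1} + v_{6} + v_{8}  ⟹  sig = (2;(1,1,1))
  • {4,9}:  v_{4} + v_{9} = v_{0} + v_{2} + v_{3} + v_{7}  ⟹  sig = (2;(1,1,1,1))
  • {5,9}:  v_{5} + v_{9} = v_{0} + v_{2} + v_{6} + v_{7}  ⟹  sig = (2;(1,1,1,1))
  • {8,9}:  v_{8} + v_{9} = 2·v_{0} + v_{2} + v_{7}  ⟹  sig = (2;(1,1,2))
  • {9,10}:  v_{9} + v_{10} = v_{3} + 2·v_{6}  ⟹  sig = (2;(1,2))
  • {1,9}:  v_{1} + v_{9} = 2·v_{3} + 2·v_{6}  ⟹  sig = (2;(2,2))
  • {3,6,8}:  v_{3} + v_{6} + v_{8} = v_{0}  ⟹  sig = (3;(1))
  • {1,2,7,8}:  v_{1} + v_{2} + v_{7} + v_{8} = 0  ⟹  sig = (4;())
  • {2,7,8,10}:  v_{2} + v_{7} + v_{8} + v_{10} = v_{5}  ⟹  sig = (4;(1))
  • {0,1,2,7}:  v_{0} + v_{1} + v_{2} + v_{7} = v_{3} + v_{6}  ⟹  sig = (4;(1,1))
  • {0,2,3,6,7}:  v_{0} + v_{2} + v_{3} + v_{6} + v_{7} = v_{9}  ⟹  sig = (5;(1))

Sorted signature multiset PRS(X):
[(2;()), (2;()), (2;(1)), (2;(1)), (2;(1,1)), (2;(1,1)), (2;(1,1,1)), (2;(1,1,1,1)), (2;(1,1,1,1)), (2;(1,1,2)), (2;(1,2)), (2;(2,2)), (3;(1)), (4;()), (4;(1)), (4;(1,1)), (5;(1))]


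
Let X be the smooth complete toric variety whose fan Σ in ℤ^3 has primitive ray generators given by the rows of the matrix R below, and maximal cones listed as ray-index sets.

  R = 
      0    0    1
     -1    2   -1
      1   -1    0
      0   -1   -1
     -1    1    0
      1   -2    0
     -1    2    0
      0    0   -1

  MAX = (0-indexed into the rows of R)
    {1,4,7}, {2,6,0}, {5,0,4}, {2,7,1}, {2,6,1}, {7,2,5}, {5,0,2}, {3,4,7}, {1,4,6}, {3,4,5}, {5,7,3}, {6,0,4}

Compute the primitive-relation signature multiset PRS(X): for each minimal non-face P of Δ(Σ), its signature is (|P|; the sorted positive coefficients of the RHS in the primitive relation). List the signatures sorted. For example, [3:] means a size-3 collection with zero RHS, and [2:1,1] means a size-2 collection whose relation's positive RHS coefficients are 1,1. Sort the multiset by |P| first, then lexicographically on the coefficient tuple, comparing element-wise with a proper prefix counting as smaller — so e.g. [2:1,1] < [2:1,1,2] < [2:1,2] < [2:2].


|primitive collections| = 11. Relations:

  • {0,7}:  v_{0} + v_{7} = 0 — sig = [2:]
  • {2,4}:  v_{2} + v_{4} = 0 — sig = [2:]
  • {5,6}:  v_{5} + v_{6} = 0 — sig = [2:]
  • {0,1}:  v_{0} + v_{1} = v_{6} — sig = [2:1]
  • {1,5}:  v_{1} + v_{5} = v_{7} — sig = [2:1]
  • {6,7}:  v_{6} + v_{7} = v_{1} — sig = [2:1]
  • {0,3}:  v_{0} + v_{3} = v_{4} + v_{5} — sig = [2:1,1]
  • {2,3}:  v_{2} + v_{3} = v_{5} + v_{7} — sig = [2:1,1]
  • {3,6}:  v_{3} + v_{6} = v_{4} + v_{7} — sig = [2:1,1]
  • {1,3}:  v_{1} + v_{3} = v_{4} + 2·v_{7} — sig = [2:1,2]
  • {4,5,7}:  v_{4} + v_{5} + v_{7} = v_{3} — sig = [3:1]

so the primitive-relation signature multiset is
    [2:]
    [2:]
    [2:]
    [2:1]
    [2:1]
    [2:1]
    [2:1,1]
    [2:1,1]
    [2:1,1]
    [2:1,2]
    [3:1]
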